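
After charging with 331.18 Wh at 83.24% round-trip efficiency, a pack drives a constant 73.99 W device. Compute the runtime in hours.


Step 1: E_discharge = eta/100 * E_charge = 83.24/100 * 331.18 = 275.67 Wh
Step 2: t = E_discharge / P = 275.67 / 73.99 = 3.726 hr

3.726 hr


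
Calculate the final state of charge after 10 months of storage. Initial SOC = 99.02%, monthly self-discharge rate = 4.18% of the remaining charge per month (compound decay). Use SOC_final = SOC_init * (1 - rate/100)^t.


Monthly retention factor = 1 - 4.18/100 = 0.9582
Over 10 months: factor^10 = 0.65247
SOC_final = 99.02 * 0.65247 = 64.61%

64.61%


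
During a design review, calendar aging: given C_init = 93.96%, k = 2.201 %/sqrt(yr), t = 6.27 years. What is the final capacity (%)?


sqrt(t) = sqrt(6.27) = 2.504
C_final = 93.96 - 2.201 * 2.504 = 88.45%

88.45%


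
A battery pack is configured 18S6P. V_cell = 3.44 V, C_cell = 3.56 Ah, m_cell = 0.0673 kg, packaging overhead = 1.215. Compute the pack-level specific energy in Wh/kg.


Step 1: V_pack = 18 * 3.44 = 61.92 V
Step 2: C_pack = 6 * 3.56 = 21.36 Ah
Step 3: E_pack = V_pack * C_pack = 61.92 * 21.36 = 1322.6 Wh
Step 4: m_pack = 18 * 6 * 0.0673 * 1.215 = 8.8311 kg
Step 5: ED = E_pack / m_pack = 1322.6 / 8.8311 = 149.8 Wh/kg

149.8 Wh/kg


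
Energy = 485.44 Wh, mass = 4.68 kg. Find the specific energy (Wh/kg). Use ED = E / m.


Specific energy = 485.44 Wh / 4.68 kg = 103.7 Wh/kg

103.7 Wh/kg


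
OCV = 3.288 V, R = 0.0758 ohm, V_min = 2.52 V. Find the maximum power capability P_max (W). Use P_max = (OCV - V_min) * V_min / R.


P_max = (OCV - V_min) * V_min / R = (3.288 - 2.52) * 2.52 / 0.0758 = 0.768 * 2.52 / 0.0758 = 25.53 W

25.53 W


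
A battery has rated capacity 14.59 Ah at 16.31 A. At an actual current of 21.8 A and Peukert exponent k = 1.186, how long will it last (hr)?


Step 1: t_rated = C / I_rated = 14.59 / 16.31 = 0.89454 hr
Step 2: ratio = 16.31 / 21.8 = 0.74817
Step 3: ratio^k = 0.74817^1.186 = 0.70887
Step 4: t = t_rated * ratio^k = 0.89454 * 0.70887 = 0.6341 hr

0.6341 hr


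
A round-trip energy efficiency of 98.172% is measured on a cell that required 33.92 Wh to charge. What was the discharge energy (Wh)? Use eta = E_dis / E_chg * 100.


E_dis = eta/100 * E_chg = 98.172/100 * 33.92 = 33.30 Wh

33.30 Wh


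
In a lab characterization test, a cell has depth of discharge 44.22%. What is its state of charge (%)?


SOC = 100 - DOD = 100 - 44.22 = 55.78%

55.78%


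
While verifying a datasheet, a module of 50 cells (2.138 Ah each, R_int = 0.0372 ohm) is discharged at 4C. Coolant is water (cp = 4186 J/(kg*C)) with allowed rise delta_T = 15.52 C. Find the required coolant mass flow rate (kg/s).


Step 1: I = 4 * 2.138 = 8.552 A
Step 2: Q_cell = I^2 * R = 8.552^2 * 0.0372 = 2.7207 W
Step 3: Q_total = 50 * 2.7207 = 136.04 W
Step 4: m_dot = Q_total / (cp * dT) = 136.04 / (4186 * 15.52) = 0.002094 kg/s

0.002094 kg/s


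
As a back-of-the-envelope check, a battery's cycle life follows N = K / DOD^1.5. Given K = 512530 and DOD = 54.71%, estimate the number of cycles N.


DOD^1.5 = 404.67
N = K / DOD^1.5 = 512530 / 404.67 = 1267

1267 cycles


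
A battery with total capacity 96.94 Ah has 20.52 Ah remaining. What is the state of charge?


SOC = (remaining / total) * 100 = (20.52 / 96.94) * 100 = 21.17%

21.17%


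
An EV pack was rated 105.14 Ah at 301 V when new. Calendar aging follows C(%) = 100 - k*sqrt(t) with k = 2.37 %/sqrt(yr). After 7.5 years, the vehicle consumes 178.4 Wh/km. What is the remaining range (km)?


Step 1: capacity retention = 100 - 2.37 * sqrt(7.5) = 100 - 2.37 * 2.7386 = 93.51%
Step 2: C_now = 105.14 * 93.51/100 = 98.316 Ah
Step 3: E_pack = V * C_now = 301 * 98.316 = 29593 Wh
Step 4: range = E_pack / consumption = 29593 / 178.4 = 165.9 km

165.9 km


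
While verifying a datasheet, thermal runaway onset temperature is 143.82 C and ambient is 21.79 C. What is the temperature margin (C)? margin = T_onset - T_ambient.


Safety margin = 143.82 C - 21.79 C = 122.03 C

122.03 C


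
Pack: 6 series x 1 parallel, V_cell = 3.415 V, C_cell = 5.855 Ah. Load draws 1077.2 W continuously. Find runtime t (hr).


Step 1: E_pack = Ns * V_cell * Np * C_cell = 6 * 3.415 * 1 * 5.855 = 119.97 Wh
Step 2: t = E_pack / P = 119.97 / 1077.2 = 0.1114 hr

0.1114 hr


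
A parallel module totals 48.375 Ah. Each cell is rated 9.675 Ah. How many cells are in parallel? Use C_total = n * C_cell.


n = C_total / C_cell = 48.375 / 9.675 = 5

5


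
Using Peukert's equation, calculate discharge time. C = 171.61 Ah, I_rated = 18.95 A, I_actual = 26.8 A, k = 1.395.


Step 1: t_rated = C / I_rated = 171.61 / 18.95 = 9.0559 hr
Step 2: ratio = 18.95 / 26.8 = 0.70709
Step 3: ratio^k = 0.70709^1.395 = 0.61662
Step 4: t = t_rated * ratio^k = 9.0559 * 0.61662 = 5.584 hr

5.584 hr


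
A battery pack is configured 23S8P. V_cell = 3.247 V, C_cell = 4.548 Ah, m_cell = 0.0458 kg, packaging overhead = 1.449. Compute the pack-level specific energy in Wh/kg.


Step 1: V_pack = 23 * 3.247 = 74.681 V
Step 2: C_pack = 8 * 4.548 = 36.384 Ah
Step 3: E_pack = V_pack * C_pack = 74.681 * 36.384 = 2717.2 Wh
Step 4: m_pack = 23 * 8 * 0.0458 * 1.449 = 12.211 kg
Step 5: ED = E_pack / m_pack = 2717.2 / 12.211 = 222.5 Wh/kg

222.5 Wh/kg


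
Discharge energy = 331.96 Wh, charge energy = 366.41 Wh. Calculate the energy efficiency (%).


Round-trip efficiency = 331.96/366.41 * 100% = 90.60%

90.60%


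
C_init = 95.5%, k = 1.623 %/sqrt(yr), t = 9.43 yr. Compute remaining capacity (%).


sqrt(t) = sqrt(9.43) = 3.0708
C_final = 95.5 - 1.623 * 3.0708 = 90.52%

90.52%


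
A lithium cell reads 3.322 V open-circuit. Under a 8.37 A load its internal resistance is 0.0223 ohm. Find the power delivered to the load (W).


Step 1: V_terminal = OCV - I*R = 3.322 - 8.37 * 0.0223 = 3.1353 V
Step 2: P_out = V_terminal * I = 3.1353 * 8.37 = 26.24 W

26.24 W


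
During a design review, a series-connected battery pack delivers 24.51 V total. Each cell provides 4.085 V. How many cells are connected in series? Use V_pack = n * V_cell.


Rearranging: n = V_pack / V_cell = 24.51 / 4.085 = 6 cells

6


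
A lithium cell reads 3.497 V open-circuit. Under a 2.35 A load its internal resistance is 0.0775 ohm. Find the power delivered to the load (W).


Step 1: V_terminal = OCV - I*R = 3.497 - 2.35 * 0.0775 = 3.3149 V
Step 2: P_out = V_terminal * I = 3.3149 * 2.35 = 7.790 W

7.790 W


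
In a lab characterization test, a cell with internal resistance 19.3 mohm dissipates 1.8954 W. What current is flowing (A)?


Convert: R = 19.3 mohm = 0.0193 ohm
I = sqrt(Q / R) = sqrt(1.8954 / 0.0193) = sqrt(98.207) = 9.910 A

9.910 A


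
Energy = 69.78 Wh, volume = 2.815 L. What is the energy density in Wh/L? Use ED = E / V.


ED = E / V = 69.78 / 2.815 = 24.79 Wh/L

24.79 Wh/L


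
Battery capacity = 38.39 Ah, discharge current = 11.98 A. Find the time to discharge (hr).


t = capacity / current = 38.39 / 11.98 = 3.205 hr

3.205 hr


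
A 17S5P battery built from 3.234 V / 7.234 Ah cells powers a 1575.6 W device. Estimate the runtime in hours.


Step 1: E_pack = Ns * V_cell * Np * C_cell = 17 * 3.234 * 5 * 7.234 = 1988.6 Wh
Step 2: t = E_pack / P = 1988.6 / 1575.6 = 1.262 hr

1.262 hr


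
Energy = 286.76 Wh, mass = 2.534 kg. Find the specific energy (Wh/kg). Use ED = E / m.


Specific energy = 286.76 Wh / 2.534 kg = 113.2 Wh/kg

113.2 Wh/kg


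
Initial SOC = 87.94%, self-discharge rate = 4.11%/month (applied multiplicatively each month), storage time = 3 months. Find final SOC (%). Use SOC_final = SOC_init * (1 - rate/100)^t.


Monthly retention factor = 1 - 4.11/100 = 0.9589
Over 3 months: factor^3 = 0.8817
SOC_final = 87.94 * 0.8817 = 77.54%

77.54%


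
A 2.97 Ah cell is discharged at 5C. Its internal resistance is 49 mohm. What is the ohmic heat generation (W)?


Convert: R = 49 mohm = 0.049 ohm
Step 1: I = C_rate * capacity = 5 * 2.97 = 14.85 A
Step 2: Q = I^2 * R = 14.85^2 * 0.049 = 220.52 * 0.049 = 10.81 W

10.81 W


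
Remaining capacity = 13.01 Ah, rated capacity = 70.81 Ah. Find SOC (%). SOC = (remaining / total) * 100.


SOC% = 13.01 / 70.81 * 100 = 18.37%

18.37%


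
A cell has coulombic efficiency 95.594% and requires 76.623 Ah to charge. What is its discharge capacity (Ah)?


Q_dis = eta/100 * Q_chg = 95.594/100 * 76.623 = 73.25 Ah

73.25 Ah


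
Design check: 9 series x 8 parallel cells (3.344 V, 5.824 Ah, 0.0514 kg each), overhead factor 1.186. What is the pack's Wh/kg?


Step 1: V_pack = 9 * 3.344 = 30.096 V
Step 2: C_pack = 8 * 5.824 = 46.592 Ah
Step 3: E_pack = V_pack * C_pack = 30.096 * 46.592 = 1402.2 Wh
Step 4: m_pack = 9 * 8 * 0.0514 * 1.186 = 4.3891 kg
Step 5: ED = E_pack / m_pack = 1402.2 / 4.3891 = 319.5 Wh/kg

319.5 Wh/kg


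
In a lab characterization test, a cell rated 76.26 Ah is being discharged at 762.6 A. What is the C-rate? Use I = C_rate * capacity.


C_rate = I / capacity = 762.6 / 76.26 = 10C

10C


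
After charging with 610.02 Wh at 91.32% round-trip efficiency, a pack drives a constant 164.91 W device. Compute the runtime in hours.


Step 1: E_discharge = eta/100 * E_charge = 91.32/100 * 610.02 = 557.07 Wh
Step 2: t = E_discharge / P = 557.07 / 164.91 = 3.378 hr

3.378 hr


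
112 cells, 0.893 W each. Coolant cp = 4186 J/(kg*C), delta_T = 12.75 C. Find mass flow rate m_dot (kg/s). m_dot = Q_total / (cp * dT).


Q_total = 112 * 0.893 = 100.02 W
m_dot = Q_total / (cp * dT) = 100.02 / (4186 * 12.75) = 0.001874 kg/s

0.001874 kg/s


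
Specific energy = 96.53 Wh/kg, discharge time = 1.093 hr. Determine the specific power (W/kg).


Specific power = 96.53 Wh/kg / 1.093 hr = 88.32 W/kg

88.32 W/kg


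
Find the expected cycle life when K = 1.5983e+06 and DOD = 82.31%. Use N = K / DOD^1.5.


Step 1: DOD^1.5 = 82.31^1.5 = 746.76
Step 2: N = 1.5983e+06 / 746.76 = 2140 cycles

2140 cycles


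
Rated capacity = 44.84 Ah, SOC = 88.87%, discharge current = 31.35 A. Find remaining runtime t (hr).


Step 1: remaining = SOC/100 * C_total = 88.87/100 * 44.84 = 39.849 Ah
Step 2: t = remaining / I = 39.849 / 31.35 = 1.271 hr

1.271 hr


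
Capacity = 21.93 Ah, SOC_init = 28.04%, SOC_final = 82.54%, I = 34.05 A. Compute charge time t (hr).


delta_Ah = 21.93 * (82.54 - 28.04) / 100 = 11.952 Ah
t = delta_Ah / I = 11.952 / 34.05 = 0.3510 hr

0.3510 hr


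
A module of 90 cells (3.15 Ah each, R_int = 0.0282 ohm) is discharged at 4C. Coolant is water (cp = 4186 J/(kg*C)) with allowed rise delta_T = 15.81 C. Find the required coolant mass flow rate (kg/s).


Step 1: I = 4 * 3.15 = 12.6 A
Step 2: Q_cell = I^2 * R = 12.6^2 * 0.0282 = 4.477 W
Step 3: Q_total = 90 * 4.477 = 402.93 W
Step 4: m_dot = Q_total / (cp * dT) = 402.93 / (4186 * 15.81) = 0.006088 kg/s

0.006088 kg/s


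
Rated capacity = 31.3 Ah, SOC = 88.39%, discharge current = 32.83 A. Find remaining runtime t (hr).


Step 1: remaining = SOC/100 * C_total = 88.39/100 * 31.3 = 27.666 Ah
Step 2: t = remaining / I = 27.666 / 32.83 = 0.8427 hr

0.8427 hr


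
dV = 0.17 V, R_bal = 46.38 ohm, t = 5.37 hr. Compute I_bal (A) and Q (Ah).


First, Ohm's law: I_bal = 0.17 V / 46.38 ohm = 0.0036654 A
Then Q = I * t = 0.0036654 A * 5.37 hr = 0.01968 Ah

I=0.0036654 A, Q=0.01968 Ah


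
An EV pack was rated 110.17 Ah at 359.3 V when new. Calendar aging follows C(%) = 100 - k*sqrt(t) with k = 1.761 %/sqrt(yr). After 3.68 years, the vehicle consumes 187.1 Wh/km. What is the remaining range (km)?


Step 1: capacity retention = 100 - 1.761 * sqrt(3.68) = 100 - 1.761 * 1.9183 = 96.622%
Step 2: C_now = 110.17 * 96.622/100 = 106.45 Ah
Step 3: E_pack = V * C_now = 359.3 * 106.45 = 38247 Wh
Step 4: range = E_pack / consumption = 38247 / 187.1 = 204.4 km

204.4 km


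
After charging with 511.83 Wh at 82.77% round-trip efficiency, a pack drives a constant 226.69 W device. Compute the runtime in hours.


Step 1: E_discharge = eta/100 * E_charge = 82.77/100 * 511.83 = 423.64 Wh
Step 2: t = E_discharge / P = 423.64 / 226.69 = 1.869 hr

1.869 hr


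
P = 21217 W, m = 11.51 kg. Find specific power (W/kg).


Specific power = 21217 W / 11.51 kg = 1843 W/kg

1843 W/kg


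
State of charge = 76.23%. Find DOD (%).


Complement of SOC: DOD = 100% - 76.23% = 23.77%

23.77%


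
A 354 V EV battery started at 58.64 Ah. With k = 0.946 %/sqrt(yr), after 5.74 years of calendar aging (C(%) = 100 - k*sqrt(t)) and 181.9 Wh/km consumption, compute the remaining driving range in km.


Step 1: capacity retention = 100 - 0.946 * sqrt(5.74) = 100 - 0.946 * 2.3958 = 97.734%
Step 2: C_now = 58.64 * 97.734/100 = 57.311 Ah
Step 3: E_pack = V * C_now = 354 * 57.311 = 20288 Wh
Step 4: range = E_pack / consumption = 20288 / 181.9 = 111.5 km

111.5 km


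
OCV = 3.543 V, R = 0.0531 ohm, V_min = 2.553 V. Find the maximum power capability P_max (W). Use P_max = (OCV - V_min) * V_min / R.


P_max = (OCV - V_min) * V_min / R = (3.543 - 2.553) * 2.553 / 0.0531 = 0.99 * 2.553 / 0.0531 = 47.60 W

47.60 W


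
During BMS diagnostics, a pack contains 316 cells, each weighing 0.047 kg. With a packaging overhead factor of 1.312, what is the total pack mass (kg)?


Cell mass sum = 316 * 0.047 = 14.852 kg
With overhead 1.312: m_pack = 14.852 * 1.312 = 19.49 kg

19.49 kg


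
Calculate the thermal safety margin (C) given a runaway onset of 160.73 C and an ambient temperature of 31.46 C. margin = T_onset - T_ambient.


margin = T_onset - T_ambient = 160.73 - 31.46 = 129.27 C

129.27 C


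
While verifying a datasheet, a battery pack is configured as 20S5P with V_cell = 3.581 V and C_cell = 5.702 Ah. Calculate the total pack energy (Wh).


E = Ns * Vcell * Np * Ccell = 20 * 3.581 * 5 * 5.702 = 2042 Wh

2042 Wh


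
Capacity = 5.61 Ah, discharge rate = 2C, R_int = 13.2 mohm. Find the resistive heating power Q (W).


Convert: R = 13.2 mohm = 0.0132 ohm
Step 1: I = C_rate * capacity = 2 * 5.61 = 11.22 A
Step 2: Q = I^2 * R = 11.22^2 * 0.0132 = 125.89 * 0.0132 = 1.662 W

1.662 W


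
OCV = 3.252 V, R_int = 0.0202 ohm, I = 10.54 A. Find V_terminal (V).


IR drop = 10.54 * 0.0202 = 0.21291 V
V = 3.252 - 0.21291 = 3.039 V

3.039 V


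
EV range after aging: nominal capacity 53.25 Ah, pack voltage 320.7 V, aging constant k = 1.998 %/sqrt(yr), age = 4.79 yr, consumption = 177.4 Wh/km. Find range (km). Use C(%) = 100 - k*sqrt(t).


Step 1: capacity retention = 100 - 1.998 * sqrt(4.79) = 100 - 1.998 * 2.1886 = 95.627%
Step 2: C_now = 53.25 * 95.627/100 = 50.921 Ah
Step 3: E_pack = V * C_now = 320.7 * 50.921 = 16330 Wh
Step 4: range = E_pack / consumption = 16330 / 177.4 = 92.05 km

92.05 km


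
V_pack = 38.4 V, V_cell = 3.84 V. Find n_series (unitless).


Rearranging: n = V_pack / V_cell = 38.4 / 3.84 = 10 cells

10


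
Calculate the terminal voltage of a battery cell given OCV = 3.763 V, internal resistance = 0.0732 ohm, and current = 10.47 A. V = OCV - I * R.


IR drop = 10.47 * 0.0732 = 0.7664 V
V = 3.763 - 0.7664 = 2.997 V

2.997 V


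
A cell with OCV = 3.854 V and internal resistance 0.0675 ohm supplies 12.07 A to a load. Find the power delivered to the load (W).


Step 1: V_terminal = OCV - I*R = 3.854 - 12.07 * 0.0675 = 3.0393 V
Step 2: P_out = V_terminal * I = 3.0393 * 12.07 = 36.68 W

36.68 W


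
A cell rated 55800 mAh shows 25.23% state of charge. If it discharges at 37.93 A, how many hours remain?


Convert: C_total = 55800 mAh = 55.8 Ah
Step 1: remaining = SOC/100 * C_total = 25.23/100 * 55.8 = 14.078 Ah
Step 2: t = remaining / I = 14.078 / 37.93 = 0.3712 hr

0.3712 hr


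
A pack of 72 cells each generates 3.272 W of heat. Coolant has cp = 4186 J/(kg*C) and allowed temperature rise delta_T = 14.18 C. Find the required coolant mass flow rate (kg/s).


Step 1: Total heat Q = 72 * 3.272 W = 235.58 W
Step 2: denom = cp * dT = 4186 * 14.18 = 59357
Step 3: m_dot = 235.58 / 59357 = 0.003969 kg/s

0.003969 kg/s


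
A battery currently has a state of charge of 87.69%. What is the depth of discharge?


DOD = 100 - SOC = 100 - 87.69 = 12.31%

12.31%


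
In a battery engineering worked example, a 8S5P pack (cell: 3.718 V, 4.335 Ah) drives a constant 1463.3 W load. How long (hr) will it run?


Step 1: E_pack = Ns * V_cell * Np * C_cell = 8 * 3.718 * 5 * 4.335 = 644.7 Wh
Step 2: t = E_pack / P = 644.7 / 1463.3 = 0.4406 hr

0.4406 hr


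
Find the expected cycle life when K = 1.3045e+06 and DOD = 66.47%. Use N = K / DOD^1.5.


DOD^1.5 = 541.92
N = K / DOD^1.5 = 1.3045e+06 / 541.92 = 2407

2407 cycles


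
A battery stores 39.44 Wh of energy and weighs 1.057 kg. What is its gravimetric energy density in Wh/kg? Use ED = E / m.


ED = E / m = 39.44 / 1.057 = 37.31 Wh/kg

37.31 Wh/kg


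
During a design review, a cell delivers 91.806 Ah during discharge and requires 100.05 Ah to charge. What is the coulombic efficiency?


eta_c = Q_dis / Q_chg * 100 = 91.806 / 100.05 * 100 = 91.76%

91.76%


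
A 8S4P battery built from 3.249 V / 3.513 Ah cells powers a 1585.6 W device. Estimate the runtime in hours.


Step 1: E_pack = Ns * V_cell * Np * C_cell = 8 * 3.249 * 4 * 3.513 = 365.24 Wh
Step 2: t = E_pack / P = 365.24 / 1585.6 = 0.2303 hr

0.2303 hr


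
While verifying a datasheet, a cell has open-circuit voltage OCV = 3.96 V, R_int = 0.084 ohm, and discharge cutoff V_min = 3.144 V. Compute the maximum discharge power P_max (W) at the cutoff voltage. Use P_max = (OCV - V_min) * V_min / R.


dV = OCV - V_min = 0.816 V (so I_max = dV / R)
P_max = dV * V_min / R = 0.816 * 3.144 / 0.084 = 30.54 W

30.54 W


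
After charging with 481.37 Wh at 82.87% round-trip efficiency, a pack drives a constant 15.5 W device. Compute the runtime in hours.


Step 1: E_discharge = eta/100 * E_charge = 82.87/100 * 481.37 = 398.91 Wh
Step 2: t = E_discharge / P = 398.91 / 15.5 = 25.74 hr

25.74 hr


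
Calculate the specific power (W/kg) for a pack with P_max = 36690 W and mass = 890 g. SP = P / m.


Convert: m = 890 g = 0.89 kg
Specific power = 36690 W / 0.89 kg = 41220 W/kg

41220 W/kg


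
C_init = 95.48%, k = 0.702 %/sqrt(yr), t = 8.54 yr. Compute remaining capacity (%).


sqrt(t) = sqrt(8.54) = 2.9223
C_final = 95.48 - 0.702 * 2.9223 = 93.43%

93.43%


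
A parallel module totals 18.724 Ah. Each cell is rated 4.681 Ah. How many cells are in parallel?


n = C_total / C_cell = 18.724 / 4.681 = 4

4


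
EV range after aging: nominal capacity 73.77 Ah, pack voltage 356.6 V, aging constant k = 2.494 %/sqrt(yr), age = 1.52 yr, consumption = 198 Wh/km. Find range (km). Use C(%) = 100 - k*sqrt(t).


Step 1: capacity retention = 100 - 2.494 * sqrt(1.52) = 100 - 2.494 * 1.2329 = 96.925%
Step 2: C_now = 73.77 * 96.925/100 = 71.502 Ah
Step 3: E_pack = V * C_now = 356.6 * 71.502 = 25498 Wh
Step 4: range = E_pack / consumption = 25498 / 198 = 128.8 km

128.8 km


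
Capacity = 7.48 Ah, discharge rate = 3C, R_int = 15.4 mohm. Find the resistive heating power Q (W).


Convert: R = 15.4 mohm = 0.0154 ohm
Step 1: I = C_rate * capacity = 3 * 7.48 = 22.44 A
Step 2: Q = I^2 * R = 22.44^2 * 0.0154 = 503.55 * 0.0154 = 7.755 W

7.755 W


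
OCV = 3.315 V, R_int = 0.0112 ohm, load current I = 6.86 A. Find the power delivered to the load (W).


Step 1: V_terminal = OCV - I*R = 3.315 - 6.86 * 0.0112 = 3.2382 V
Step 2: P_out = V_terminal * I = 3.2382 * 6.86 = 22.21 W

22.21 W


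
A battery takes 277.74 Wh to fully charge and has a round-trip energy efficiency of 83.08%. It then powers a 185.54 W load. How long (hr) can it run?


Step 1: E_discharge = eta/100 * E_charge = 83.08/100 * 277.74 = 230.75 Wh
Step 2: t = E_discharge / P = 230.75 / 185.54 = 1.244 hr

1.244 hr


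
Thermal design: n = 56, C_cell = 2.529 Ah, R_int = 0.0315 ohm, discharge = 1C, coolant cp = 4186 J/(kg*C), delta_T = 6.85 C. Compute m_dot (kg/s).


Step 1: I = 1 * 2.529 = 2.529 A
Step 2: Q_cell = I^2 * R = 2.529^2 * 0.0315 = 0.20147 W
Step 3: Q_total = 56 * 0.20147 = 11.282 W
Step 4: m_dot = Q_total / (cp * dT) = 11.282 / (4186 * 6.85) = 3.935e-04 kg/s

3.935e-04 kg/s


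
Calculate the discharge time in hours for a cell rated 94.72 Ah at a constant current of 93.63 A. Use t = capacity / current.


t = capacity / current = 94.72 / 93.63 = 1.012 hr

1.012 hr


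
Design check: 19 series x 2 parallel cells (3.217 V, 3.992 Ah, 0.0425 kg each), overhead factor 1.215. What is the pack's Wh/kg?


Step 1: V_pack = 19 * 3.217 = 61.123 V
Step 2: C_pack = 2 * 3.992 = 7.984 Ah
Step 3: E_pack = V_pack * C_pack = 61.123 * 7.984 = 488.01 Wh
Step 4: m_pack = 19 * 2 * 0.0425 * 1.215 = 1.9622 kg
Step 5: ED = E_pack / m_pack = 488.01 / 1.9622 = 248.7 Wh/kg

248.7 Wh/kg


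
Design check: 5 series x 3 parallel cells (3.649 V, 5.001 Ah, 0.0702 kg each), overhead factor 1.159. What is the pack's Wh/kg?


Step 1: V_pack = 5 * 3.649 = 18.245 V
Step 2: C_pack = 3 * 5.001 = 15.003 Ah
Step 3: E_pack = V_pack * C_pack = 18.245 * 15.003 = 273.73 Wh
Step 4: m_pack = 5 * 3 * 0.0702 * 1.159 = 1.2204 kg
Step 5: ED = E_pack / m_pack = 273.73 / 1.2204 = 224.3 Wh/kg

224.3 Wh/kg


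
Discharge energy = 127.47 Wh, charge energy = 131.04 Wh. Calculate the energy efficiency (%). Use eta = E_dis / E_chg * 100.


Round-trip efficiency = 127.47/131.04 * 100% = 97.28%

97.28%


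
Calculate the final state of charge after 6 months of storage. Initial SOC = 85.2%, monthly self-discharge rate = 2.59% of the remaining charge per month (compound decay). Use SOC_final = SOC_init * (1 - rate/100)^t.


decay = (1 - 2.59/100)^6 = 0.85432
SOC_final = 85.2 * 0.85432 = 72.79%

72.79%


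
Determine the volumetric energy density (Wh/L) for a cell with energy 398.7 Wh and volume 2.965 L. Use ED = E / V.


ED = E / V = 398.7 / 2.965 = 134.5 Wh/L

134.5 Wh/L


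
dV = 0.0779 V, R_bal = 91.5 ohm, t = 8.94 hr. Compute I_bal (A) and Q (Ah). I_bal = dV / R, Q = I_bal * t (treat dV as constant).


I_bal = dV / R = 0.0779 / 91.5 = 8.5137e-04 A
Q = I_bal * t = 8.5137e-04 * 8.94 = 0.007611 Ah

I=8.5137e-04 A, Q=0.007611 Ah


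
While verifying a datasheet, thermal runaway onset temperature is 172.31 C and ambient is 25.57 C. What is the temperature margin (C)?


Safety margin = 172.31 C - 25.57 C = 146.74 C

146.74 C


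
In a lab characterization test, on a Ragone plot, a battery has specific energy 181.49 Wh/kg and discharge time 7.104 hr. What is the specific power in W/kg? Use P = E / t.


Specific power = 181.49 Wh/kg / 7.104 hr = 25.55 W/kg

25.55 W/kg


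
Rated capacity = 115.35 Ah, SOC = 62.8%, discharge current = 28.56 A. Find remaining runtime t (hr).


Step 1: remaining = SOC/100 * C_total = 62.8/100 * 115.35 = 72.44 Ah
Step 2: t = remaining / I = 72.44 / 28.56 = 2.536 hr

2.536 hr


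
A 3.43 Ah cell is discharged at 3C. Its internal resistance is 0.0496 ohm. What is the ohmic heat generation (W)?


Step 1: I = C_rate * capacity = 3 * 3.43 = 10.29 A
Step 2: Q = I^2 * R = 10.29^2 * 0.0496 = 105.88 * 0.0496 = 5.252 W

5.252 W


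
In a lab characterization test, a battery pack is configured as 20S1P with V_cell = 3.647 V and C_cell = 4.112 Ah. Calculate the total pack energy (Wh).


E = Ns * Vcell * Np * Ccell = 20 * 3.647 * 1 * 4.112 = 299.9 Wh

299.9 Wh


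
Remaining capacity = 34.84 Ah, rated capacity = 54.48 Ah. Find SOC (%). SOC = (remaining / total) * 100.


SOC = (remaining / total) * 100 = (34.84 / 54.48) * 100 = 63.95%

63.95%


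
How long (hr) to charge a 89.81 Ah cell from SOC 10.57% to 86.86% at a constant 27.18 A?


Step 1: dSOC = 86.86% - 10.57% = 76.29%
Step 2: delta_Ah = 89.81 * 76.29 / 100 = 68.516 Ah
Step 3: t = 68.516 / 27.18 = 2.521 hr

2.521 hr


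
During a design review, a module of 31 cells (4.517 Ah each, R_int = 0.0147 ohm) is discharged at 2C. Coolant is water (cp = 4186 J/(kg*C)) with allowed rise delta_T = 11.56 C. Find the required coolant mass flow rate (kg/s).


Step 1: I = 2 * 4.517 = 9.034 A
Step 2: Q_cell = I^2 * R = 9.034^2 * 0.0147 = 1.1997 W
Step 3: Q_total = 31 * 1.1997 = 37.191 W
Step 4: m_dot = Q_total / (cp * dT) = 37.191 / (4186 * 11.56) = 7.686e-04 kg/s

7.686e-04 kg/s


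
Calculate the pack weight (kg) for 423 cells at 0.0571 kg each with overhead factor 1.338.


Cell mass sum = 423 * 0.0571 = 24.153 kg
With overhead 1.338: m_pack = 24.153 * 1.338 = 32.32 kg

32.32 kg


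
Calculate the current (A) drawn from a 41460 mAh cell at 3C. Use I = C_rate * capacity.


Convert: capacity = 41460 mAh = 41.46 Ah
At 3C: I = 3 * 41.46 Ah = 124.38 A

124.38 A


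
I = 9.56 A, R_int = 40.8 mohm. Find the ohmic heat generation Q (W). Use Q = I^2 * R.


Convert: R = 40.8 mohm = 0.0408 ohm
Q = I^2 * R = 9.56^2 * 0.0408 = 3.729 W

3.729 W


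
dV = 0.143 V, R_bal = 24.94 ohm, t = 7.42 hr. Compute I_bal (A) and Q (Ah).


I_bal = dV / R = 0.143 / 24.94 = 0.0057338 A
Q = I_bal * t = 0.0057338 * 7.42 = 0.04254 Ah

I=0.0057338 A, Q=0.04254 Ah


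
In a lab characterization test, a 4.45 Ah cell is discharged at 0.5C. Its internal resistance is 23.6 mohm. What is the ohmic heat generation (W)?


Convert: R = 23.6 mohm = 0.0236 ohm
Step 1: I = C_rate * capacity = 0.5 * 4.45 = 2.225 A
Step 2: Q = I^2 * R = 2.225^2 * 0.0236 = 4.9506 * 0.0236 = 0.1168 W

0.1168 W


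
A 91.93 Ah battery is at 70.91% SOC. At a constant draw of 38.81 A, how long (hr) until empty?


Step 1: remaining = SOC/100 * C_total = 70.91/100 * 91.93 = 65.188 Ah
Step 2: t = remaining / I = 65.188 / 38.81 = 1.680 hr

1.680 hr


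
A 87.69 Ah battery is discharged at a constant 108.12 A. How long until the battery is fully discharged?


Runtime = 87.69 Ah / 108.12 A = 0.8110 hr

0.8110 hr


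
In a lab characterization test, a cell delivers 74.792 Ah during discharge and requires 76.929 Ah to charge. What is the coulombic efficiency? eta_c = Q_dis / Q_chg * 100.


Coulombic efficiency = 74.792/76.929 * 100% = 97.22%

97.22%


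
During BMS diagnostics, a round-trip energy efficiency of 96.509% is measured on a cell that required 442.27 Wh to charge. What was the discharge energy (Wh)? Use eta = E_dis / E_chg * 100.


E_dis = eta/100 * E_chg = 96.509/100 * 442.27 = 426.8 Wh

426.8 Wh


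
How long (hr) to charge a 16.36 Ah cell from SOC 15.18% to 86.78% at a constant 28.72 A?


Step 1: dSOC = 86.78% - 15.18% = 71.6%
Step 2: delta_Ah = 16.36 * 71.6 / 100 = 11.714 Ah
Step 3: t = 11.714 / 28.72 = 0.4079 hr

0.4079 hr


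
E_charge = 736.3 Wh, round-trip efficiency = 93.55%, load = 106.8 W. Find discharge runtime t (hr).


Step 1: E_discharge = eta/100 * E_charge = 93.55/100 * 736.3 = 688.81 Wh
Step 2: t = E_discharge / P = 688.81 / 106.8 = 6.450 hr

6.450 hr


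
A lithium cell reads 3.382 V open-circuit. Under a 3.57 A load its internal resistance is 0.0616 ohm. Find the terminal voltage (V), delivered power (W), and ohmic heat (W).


Step 1: V_terminal = OCV - I*R = 3.382 - 3.57 * 0.0616 = 3.1621 V
Step 2: P_out = V_terminal * I = 3.1621 * 3.57 = 11.29 W
Step 3: Q = I^2 * R = 3.57^2 * 0.0616 = 0.7851 W

V=3.1621 V, P=11.29 W, Q=0.7851 W


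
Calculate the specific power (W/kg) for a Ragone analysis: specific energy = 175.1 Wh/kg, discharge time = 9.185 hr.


P_specific = E / t = 175.1 / 9.185 = 19.06 W/kg

19.06 W/kg


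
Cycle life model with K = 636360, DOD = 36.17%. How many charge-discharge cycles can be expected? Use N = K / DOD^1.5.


Step 1: DOD^1.5 = 36.17^1.5 = 217.53
Step 2: N = 636360 / 217.53 = 2925 cycles

2925 cycles


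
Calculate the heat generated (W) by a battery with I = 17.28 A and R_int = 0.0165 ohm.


Q = I^2 * R = 17.28^2 * 0.0165 = 4.927 W

4.927 W


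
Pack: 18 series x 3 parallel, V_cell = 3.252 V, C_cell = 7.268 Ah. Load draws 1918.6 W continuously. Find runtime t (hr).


Step 1: E_pack = Ns * V_cell * Np * C_cell = 18 * 3.252 * 3 * 7.268 = 1276.3 Wh
Step 2: t = E_pack / P = 1276.3 / 1918.6 = 0.6652 hr

0.6652 hr


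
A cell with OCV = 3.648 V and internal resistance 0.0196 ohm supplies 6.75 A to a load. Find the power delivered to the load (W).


Step 1: V_terminal = OCV - I*R = 3.648 - 6.75 * 0.0196 = 3.5157 V
Step 2: P_out = V_terminal * I = 3.5157 * 6.75 = 23.73 W

23.73 W


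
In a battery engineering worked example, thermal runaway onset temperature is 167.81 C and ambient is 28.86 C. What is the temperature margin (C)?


Safety margin = 167.81 C - 28.86 C = 138.95 C

138.95 C


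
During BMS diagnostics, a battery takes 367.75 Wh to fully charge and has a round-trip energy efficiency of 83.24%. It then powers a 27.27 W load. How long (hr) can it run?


Step 1: E_discharge = eta/100 * E_charge = 83.24/100 * 367.75 = 306.12 Wh
Step 2: t = E_discharge / P = 306.12 / 27.27 = 11.23 hr

11.23 hr


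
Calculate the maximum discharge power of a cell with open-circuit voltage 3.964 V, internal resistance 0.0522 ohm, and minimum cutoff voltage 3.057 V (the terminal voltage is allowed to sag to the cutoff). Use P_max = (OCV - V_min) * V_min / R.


dV = OCV - V_min = 0.907 V (so I_max = dV / R)
P_max = dV * V_min / R = 0.907 * 3.057 / 0.0522 = 53.12 W

53.12 W


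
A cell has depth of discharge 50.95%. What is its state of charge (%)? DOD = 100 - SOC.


SOC = 100 - DOD = 100 - 50.95 = 49.05%

49.05%


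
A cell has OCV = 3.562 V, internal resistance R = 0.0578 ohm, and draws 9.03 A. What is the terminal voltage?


V = OCV - I*R = 3.562 - 9.03 * 0.0578 = 3.040 V

3.040 V


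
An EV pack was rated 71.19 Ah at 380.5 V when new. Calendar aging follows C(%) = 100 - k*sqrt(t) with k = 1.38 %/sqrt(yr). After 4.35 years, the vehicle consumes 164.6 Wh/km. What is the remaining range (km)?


Step 1: capacity retention = 100 - 1.38 * sqrt(4.35) = 100 - 1.38 * 2.0857 = 97.122%
Step 2: C_now = 71.19 * 97.122/100 = 69.141 Ah
Step 3: E_pack = V * C_now = 380.5 * 69.141 = 26308 Wh
Step 4: range = E_pack / consumption = 26308 / 164.6 = 159.8 km

159.8 km


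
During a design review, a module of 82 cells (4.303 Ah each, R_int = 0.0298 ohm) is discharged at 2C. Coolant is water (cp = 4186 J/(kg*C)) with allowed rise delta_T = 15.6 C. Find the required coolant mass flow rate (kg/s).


Step 1: I = 2 * 4.303 = 8.606 A
Step 2: Q_cell = I^2 * R = 8.606^2 * 0.0298 = 2.2071 W
Step 3: Q_total = 82 * 2.2071 = 180.98 W
Step 4: m_dot = Q_total / (cp * dT) = 180.98 / (4186 * 15.6) = 0.002771 kg/s

0.002771 kg/s


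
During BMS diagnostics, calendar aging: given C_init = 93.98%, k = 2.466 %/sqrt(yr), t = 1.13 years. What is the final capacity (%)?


sqrt(t) = sqrt(1.13) = 1.063
C_final = 93.98 - 2.466 * 1.063 = 91.36%

91.36%


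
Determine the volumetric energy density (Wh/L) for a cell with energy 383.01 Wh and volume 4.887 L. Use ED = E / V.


ED = E / V = 383.01 / 4.887 = 78.37 Wh/L

78.37 Wh/L


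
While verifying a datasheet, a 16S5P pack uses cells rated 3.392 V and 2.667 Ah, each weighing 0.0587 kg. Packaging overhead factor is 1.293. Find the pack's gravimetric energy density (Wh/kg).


Step 1: V_pack = 16 * 3.392 = 54.272 V
Step 2: C_pack = 5 * 2.667 = 13.335 Ah
Step 3: E_pack = V_pack * C_pack = 54.272 * 13.335 = 723.72 Wh
Step 4: m_pack = 16 * 5 * 0.0587 * 1.293 = 6.0719 kg
Step 5: ED = E_pack / m_pack = 723.72 / 6.0719 = 119.2 Wh/kg

119.2 Wh/kg


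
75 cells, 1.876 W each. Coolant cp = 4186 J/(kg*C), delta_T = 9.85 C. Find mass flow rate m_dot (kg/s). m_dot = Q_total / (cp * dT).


Q_total = 75 * 1.876 = 140.7 W
m_dot = Q_total / (cp * dT) = 140.7 / (4186 * 9.85) = 0.003412 kg/s

0.003412 kg/s


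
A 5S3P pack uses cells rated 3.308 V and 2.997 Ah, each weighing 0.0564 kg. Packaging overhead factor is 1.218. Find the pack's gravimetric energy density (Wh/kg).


Step 1: V_pack = 5 * 3.308 = 16.54 V
Step 2: C_pack = 3 * 2.997 = 8.991 Ah
Step 3: E_pack = V_pack * C_pack = 16.54 * 8.991 = 148.71 Wh
Step 4: m_pack = 5 * 3 * 0.0564 * 1.218 = 1.0304 kg
Step 5: ED = E_pack / m_pack = 148.71 / 1.0304 = 144.3 Wh/kg

144.3 Wh/kg


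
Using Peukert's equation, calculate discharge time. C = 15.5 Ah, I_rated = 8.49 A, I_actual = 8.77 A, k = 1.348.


t_rated = C / I_rated = 15.5 / 8.49 = 1.8257 hr
(I_rated/I)^k = (0.96807)^1.348 = 0.9572
t = t_rated * (I_rated/I)^k = 1.8257 * 0.9572 = 1.748 hr

1.748 hr


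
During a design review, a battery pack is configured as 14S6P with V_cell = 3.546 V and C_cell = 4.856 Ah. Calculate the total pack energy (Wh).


E = Ns * Vcell * Np * Ccell = 14 * 3.546 * 6 * 4.856 = 1446 Wh

1446 Wh


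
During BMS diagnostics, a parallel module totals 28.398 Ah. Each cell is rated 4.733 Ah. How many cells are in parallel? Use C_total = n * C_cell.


n = C_total / C_cell = 28.398 / 4.733 = 6

6


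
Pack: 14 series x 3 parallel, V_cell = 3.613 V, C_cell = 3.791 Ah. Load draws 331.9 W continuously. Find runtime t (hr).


Step 1: E_pack = Ns * V_cell * Np * C_cell = 14 * 3.613 * 3 * 3.791 = 575.27 Wh
Step 2: t = E_pack / P = 575.27 / 331.9 = 1.733 hr

1.733 hr


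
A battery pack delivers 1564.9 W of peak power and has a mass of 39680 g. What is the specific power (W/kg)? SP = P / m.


Convert: m = 39680 g = 39.68 kg
SP = P / m = 1564.9 / 39.68 = 39.44 W/kg

39.44 W/kg


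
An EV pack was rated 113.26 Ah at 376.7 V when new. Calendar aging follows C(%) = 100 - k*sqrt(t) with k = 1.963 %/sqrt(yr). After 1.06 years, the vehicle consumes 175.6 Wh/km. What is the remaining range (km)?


Step 1: capacity retention = 100 - 1.963 * sqrt(1.06) = 100 - 1.963 * 1.0296 = 97.979%
Step 2: C_now = 113.26 * 97.979/100 = 110.97 Ah
Step 3: E_pack = V * C_now = 376.7 * 110.97 = 41802 Wh
Step 4: range = E_pack / consumption = 41802 / 175.6 = 238.1 km

238.1 km


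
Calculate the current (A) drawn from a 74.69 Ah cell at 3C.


At 3C: I = 3 * 74.69 Ah = 224.07 A

224.07 A


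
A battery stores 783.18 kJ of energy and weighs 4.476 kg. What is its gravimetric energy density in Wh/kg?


Convert: E = 783.18 kJ = 217.55 Wh
ED = E / m = 217.55 / 4.476 = 48.60 Wh/kg

48.60 Wh/kg


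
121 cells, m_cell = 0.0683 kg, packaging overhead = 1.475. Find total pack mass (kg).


Cell mass sum = 121 * 0.0683 = 8.2643 kg
With overhead 1.475: m_pack = 8.2643 * 1.475 = 12.19 kg

12.19 kg


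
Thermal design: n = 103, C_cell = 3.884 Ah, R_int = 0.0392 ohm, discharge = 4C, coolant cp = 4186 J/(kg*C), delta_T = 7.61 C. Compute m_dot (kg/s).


Step 1: I = 4 * 3.884 = 15.536 A
Step 2: Q_cell = I^2 * R = 15.536^2 * 0.0392 = 9.4616 W
Step 3: Q_total = 103 * 9.4616 = 974.54 W
Step 4: m_dot = Q_total / (cp * dT) = 974.54 / (4186 * 7.61) = 0.03059 kg/s

0.03059 kg/s


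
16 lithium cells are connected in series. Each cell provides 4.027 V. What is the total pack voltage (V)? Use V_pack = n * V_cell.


With 16 cells in series at 4.027 V each, V_pack = 64.432 V

64.432 V


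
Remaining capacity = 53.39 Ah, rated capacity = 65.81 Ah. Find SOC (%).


SOC = (remaining / total) * 100 = (53.39 / 65.81) * 100 = 81.13%

81.13%


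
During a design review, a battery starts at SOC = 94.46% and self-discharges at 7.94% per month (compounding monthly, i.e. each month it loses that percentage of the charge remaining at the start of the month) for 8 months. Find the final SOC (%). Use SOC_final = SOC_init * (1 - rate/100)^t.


Monthly retention factor = 1 - 7.94/100 = 0.9206
Over 8 months: factor^8 = 0.5159
SOC_final = 94.46 * 0.5159 = 48.73%

48.73%


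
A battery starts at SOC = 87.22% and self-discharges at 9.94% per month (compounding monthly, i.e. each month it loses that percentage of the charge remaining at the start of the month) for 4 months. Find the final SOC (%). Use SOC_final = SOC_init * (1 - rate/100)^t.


decay = (1 - 9.94/100)^4 = 0.65785
SOC_final = 87.22 * 0.65785 = 57.38%

57.38%


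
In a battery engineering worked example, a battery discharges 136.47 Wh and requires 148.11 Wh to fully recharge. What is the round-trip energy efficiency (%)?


Round-trip efficiency = 136.47/148.11 * 100% = 92.14%

92.14%


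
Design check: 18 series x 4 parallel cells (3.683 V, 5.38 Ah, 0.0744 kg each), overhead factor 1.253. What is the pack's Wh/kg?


Step 1: V_pack = 18 * 3.683 = 66.294 V
Step 2: C_pack = 4 * 5.38 = 21.52 Ah
Step 3: E_pack = V_pack * C_pack = 66.294 * 21.52 = 1426.6 Wh
Step 4: m_pack = 18 * 4 * 0.0744 * 1.253 = 6.7121 kg
Step 5: ED = E_pack / m_pack = 1426.6 / 6.7121 = 212.5 Wh/kg

212.5 Wh/kg


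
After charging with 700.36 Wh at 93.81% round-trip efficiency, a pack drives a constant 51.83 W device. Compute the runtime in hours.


Step 1: E_discharge = eta/100 * E_charge = 93.81/100 * 700.36 = 657.01 Wh
Step 2: t = E_discharge / P = 657.01 / 51.83 = 12.68 hr

12.68 hr


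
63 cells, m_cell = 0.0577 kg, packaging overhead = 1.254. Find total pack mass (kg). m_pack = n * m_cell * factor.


Cell mass sum = 63 * 0.0577 = 3.6351 kg
With overhead 1.254: m_pack = 3.6351 * 1.254 = 4.558 kg

4.558 kg


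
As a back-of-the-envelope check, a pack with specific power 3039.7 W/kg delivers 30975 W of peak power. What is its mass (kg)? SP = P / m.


m = P / SP = 30975 / 3039.7 = 10.19 kg

10.19 kg


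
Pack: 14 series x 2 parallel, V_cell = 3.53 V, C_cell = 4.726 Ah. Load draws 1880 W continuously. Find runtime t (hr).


Step 1: E_pack = Ns * V_cell * Np * C_cell = 14 * 3.53 * 2 * 4.726 = 467.12 Wh
Step 2: t = E_pack / P = 467.12 / 1880 = 0.2485 hr

0.2485 hr


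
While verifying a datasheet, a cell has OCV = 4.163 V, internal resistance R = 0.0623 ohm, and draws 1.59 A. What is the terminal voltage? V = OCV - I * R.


V = OCV - I*R = 4.163 - 1.59 * 0.0623 = 4.064 V

4.064 V


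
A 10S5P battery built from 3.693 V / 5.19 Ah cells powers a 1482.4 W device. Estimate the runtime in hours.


Step 1: E_pack = Ns * V_cell * Np * C_cell = 10 * 3.693 * 5 * 5.19 = 958.33 Wh
Step 2: t = E_pack / P = 958.33 / 1482.4 = 0.6465 hr

0.6465 hr


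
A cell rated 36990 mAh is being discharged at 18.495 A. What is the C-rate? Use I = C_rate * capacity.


Convert: capacity = 36990 mAh = 36.99 Ah
C_rate = I / capacity = 18.495 / 36.99 = 0.5C

0.5C


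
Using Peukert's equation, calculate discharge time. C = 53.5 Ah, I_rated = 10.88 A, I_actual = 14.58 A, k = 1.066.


Step 1: t_rated = C / I_rated = 53.5 / 10.88 = 4.9173 hr
Step 2: ratio = 10.88 / 14.58 = 0.74623
Step 3: ratio^k = 0.74623^1.066 = 0.73195
Step 4: t = t_rated * ratio^k = 4.9173 * 0.73195 = 3.599 hr

3.599 hr


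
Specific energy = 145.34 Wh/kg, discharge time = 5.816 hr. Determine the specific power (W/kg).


Specific power = 145.34 Wh/kg / 5.816 hr = 24.99 W/kg

24.99 W/kg


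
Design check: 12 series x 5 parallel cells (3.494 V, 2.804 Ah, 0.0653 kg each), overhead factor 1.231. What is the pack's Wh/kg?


Step 1: V_pack = 12 * 3.494 = 41.928 V
Step 2: C_pack = 5 * 2.804 = 14.02 Ah
Step 3: E_pack = V_pack * C_pack = 41.928 * 14.02 = 587.83 Wh
Step 4: m_pack = 12 * 5 * 0.0653 * 1.231 = 4.8231 kg
Step 5: ED = E_pack / m_pack = 587.83 / 4.8231 = 121.9 Wh/kg

121.9 Wh/kg


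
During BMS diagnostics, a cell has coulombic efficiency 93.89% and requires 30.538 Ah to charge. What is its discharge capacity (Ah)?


Q_dis = eta/100 * Q_chg = 93.89/100 * 30.538 = 28.67 Ah

28.67 Ah


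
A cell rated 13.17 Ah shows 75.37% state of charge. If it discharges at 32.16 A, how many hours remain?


Step 1: remaining = SOC/100 * C_total = 75.37/100 * 13.17 = 9.9262 Ah
Step 2: t = remaining / I = 9.9262 / 32.16 = 0.3087 hr

0.3087 hr


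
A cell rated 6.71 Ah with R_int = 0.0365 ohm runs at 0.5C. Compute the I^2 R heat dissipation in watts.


Step 1: I = C_rate * capacity = 0.5 * 6.71 = 3.355 A
Step 2: Q = I^2 * R = 3.355^2 * 0.0365 = 11.256 * 0.0365 = 0.4108 W

0.4108 W


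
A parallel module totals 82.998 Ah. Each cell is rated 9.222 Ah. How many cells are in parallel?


n = C_total / C_cell = 82.998 / 9.222 = 9

9
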